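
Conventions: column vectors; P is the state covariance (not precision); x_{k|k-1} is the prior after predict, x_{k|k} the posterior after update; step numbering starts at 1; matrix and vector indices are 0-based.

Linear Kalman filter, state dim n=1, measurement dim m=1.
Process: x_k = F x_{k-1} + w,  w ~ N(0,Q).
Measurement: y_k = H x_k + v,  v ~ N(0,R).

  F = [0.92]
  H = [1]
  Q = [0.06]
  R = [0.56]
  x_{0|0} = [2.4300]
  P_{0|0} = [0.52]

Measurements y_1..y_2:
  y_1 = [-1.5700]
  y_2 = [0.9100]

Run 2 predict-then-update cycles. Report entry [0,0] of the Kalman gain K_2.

step 1: x^-=[2.2356]  P^-=[0.5001]  S=[1.0601]  K=[0.4718]  nu=[-3.8056]  x^+=[0.4403]  P^+=[0.2642]
step 2: x^-=[0.4050]  P^-=[0.2836]  S=[0.8436]  K=[0.3362]  nu=[0.5050]  x^+=[0.5748]  P^+=[0.1883]

K[0,0] = 0.3362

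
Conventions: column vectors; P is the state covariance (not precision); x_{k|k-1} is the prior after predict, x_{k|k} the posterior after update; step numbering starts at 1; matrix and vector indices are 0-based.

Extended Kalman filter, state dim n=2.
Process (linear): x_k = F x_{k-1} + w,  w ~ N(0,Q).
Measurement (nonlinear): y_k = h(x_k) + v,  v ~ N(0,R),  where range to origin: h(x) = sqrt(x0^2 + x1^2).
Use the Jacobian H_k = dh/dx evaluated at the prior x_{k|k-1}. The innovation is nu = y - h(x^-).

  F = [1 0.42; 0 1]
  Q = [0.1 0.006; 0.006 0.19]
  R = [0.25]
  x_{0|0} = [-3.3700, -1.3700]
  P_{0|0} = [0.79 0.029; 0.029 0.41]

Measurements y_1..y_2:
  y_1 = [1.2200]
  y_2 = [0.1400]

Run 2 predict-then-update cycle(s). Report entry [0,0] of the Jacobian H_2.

H_jac[0,0] = -0.9685

step 1: x^-=[-3.9454, -1.3700]  P^-=[0.9867 0.2072; 0.2072 0.6000]  H_jac=[-0.9447 -0.3280]  S=[1.3235]  K=[-0.7556; -0.2966]  nu=[-2.9565]  x^+=[-1.7114, -0.4931]  P^+=[0.2310 -0.0894; -0.0894 0.4836]
step 2: x^-=[-1.9185, -0.4931]  P^-=[0.3412 0.1197; 0.1197 0.6736]  H_jac=[-0.9685 -0.2489]  S=[0.6695]  K=[-0.5381; -0.4236]  nu=[-1.8409]  x^+=[-0.9280, 0.2866]  P^+=[0.1474 -0.0329; -0.0329 0.5535]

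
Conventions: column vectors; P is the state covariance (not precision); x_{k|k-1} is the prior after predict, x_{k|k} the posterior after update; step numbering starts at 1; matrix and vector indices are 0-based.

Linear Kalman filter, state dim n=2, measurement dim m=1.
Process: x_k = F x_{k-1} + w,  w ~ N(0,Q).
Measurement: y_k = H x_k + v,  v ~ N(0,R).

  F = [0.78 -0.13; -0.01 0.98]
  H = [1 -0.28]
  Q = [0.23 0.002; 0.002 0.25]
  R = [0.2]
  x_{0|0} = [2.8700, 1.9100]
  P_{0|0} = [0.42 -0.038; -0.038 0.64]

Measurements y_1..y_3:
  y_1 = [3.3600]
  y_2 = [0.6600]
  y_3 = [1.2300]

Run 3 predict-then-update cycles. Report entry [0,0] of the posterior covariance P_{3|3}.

step 1: x^-=[1.9903, 1.8431]  P^-=[0.5041 -0.1119; -0.1119 0.8654]  S=[0.8346]  K=[0.6415; -0.4244]  nu=[1.8858]  x^+=[3.2000, 1.0427]  P^+=[0.1606 0.1153; 0.1153 0.7151]
step 2: x^-=[2.3605, 0.9898]  P^-=[0.3164 -0.0020; -0.0020 0.9345]  S=[0.5908]  K=[0.5365; -0.4464]  nu=[-1.4233]  x^+=[1.5969, 1.6251]  P^+=[0.1463 0.1394; 0.1394 0.8168]
step 3: x^-=[1.0343, 1.5767]  P^-=[0.3046 0.0036; 0.0036 1.0318]  S=[0.5835]  K=[0.5203; -0.4890]  nu=[0.6372]  x^+=[1.3658, 1.2651]  P^+=[0.1466 0.1520; 0.1520 0.8922]

P_post[0,0] = 0.1466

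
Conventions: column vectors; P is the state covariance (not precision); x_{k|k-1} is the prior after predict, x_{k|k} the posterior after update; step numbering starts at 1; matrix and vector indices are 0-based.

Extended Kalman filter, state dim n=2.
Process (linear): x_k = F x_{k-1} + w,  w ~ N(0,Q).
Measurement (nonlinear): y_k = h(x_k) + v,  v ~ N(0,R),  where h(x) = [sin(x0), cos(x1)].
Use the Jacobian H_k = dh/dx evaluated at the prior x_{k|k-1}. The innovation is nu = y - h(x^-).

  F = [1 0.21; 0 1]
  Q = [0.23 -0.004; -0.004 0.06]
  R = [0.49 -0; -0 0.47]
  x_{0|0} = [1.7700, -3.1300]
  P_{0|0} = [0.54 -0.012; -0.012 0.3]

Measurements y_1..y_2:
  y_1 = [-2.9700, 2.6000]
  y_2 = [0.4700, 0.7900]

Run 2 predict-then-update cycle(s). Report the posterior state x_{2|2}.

x_post = [-1.8248, -3.3722]

step 1: x^-=[1.1127, -3.1300]  P^-=[0.7782 0.0470; 0.0470 0.3600]  H_jac=[0.4422 0.0000; 0.0000 0.0116]  S=[0.6422 0.0002; 0.0002 0.4700]  K=[0.5359 0.0009; 0.0324 0.0089]  nu=[-3.8669, 3.5999]  x^+=[-0.9564, -3.2232]  P^+=[0.5938 0.0359; 0.0359 0.3593]
step 2: x^-=[-1.6332, -3.2232]  P^-=[0.8547 0.1073; 0.1073 0.4193]  H_jac=[-0.0624 0.0000; 0.0000 -0.0816]  S=[0.4933 0.0005; 0.0005 0.4728]  K=[-0.1081 -0.0184; -0.0135 -0.0723]  nu=[1.4681, 1.7867]  x^+=[-1.8248, -3.3722]  P^+=[0.8487 0.1060; 0.1060 0.4167]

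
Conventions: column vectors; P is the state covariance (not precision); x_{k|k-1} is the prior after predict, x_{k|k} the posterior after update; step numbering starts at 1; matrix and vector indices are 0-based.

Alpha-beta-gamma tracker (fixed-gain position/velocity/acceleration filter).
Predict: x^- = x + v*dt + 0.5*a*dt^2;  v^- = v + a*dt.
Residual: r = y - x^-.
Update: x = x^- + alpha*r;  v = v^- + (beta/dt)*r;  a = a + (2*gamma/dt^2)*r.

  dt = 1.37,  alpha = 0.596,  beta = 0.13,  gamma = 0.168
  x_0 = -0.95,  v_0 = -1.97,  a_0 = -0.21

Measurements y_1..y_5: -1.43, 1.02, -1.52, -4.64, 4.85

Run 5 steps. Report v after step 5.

step 1: x_pred=-3.8460  r=2.4160  x^+=-2.4061  v^+=-2.0284  a^+=0.2225
step 2: x_pred=-4.9762  r=5.9962  x^+=-1.4025  v^+=-1.1546  a^+=1.2959
step 3: x_pred=-1.7681  r=0.2481  x^+=-1.6203  v^+=0.6444  a^+=1.3404
step 4: x_pred=0.5204  r=-5.1604  x^+=-2.5552  v^+=1.9910  a^+=0.4166
step 5: x_pred=0.5633  r=4.2867  x^+=3.1182  v^+=2.9684  a^+=1.1839

v_post = 2.9684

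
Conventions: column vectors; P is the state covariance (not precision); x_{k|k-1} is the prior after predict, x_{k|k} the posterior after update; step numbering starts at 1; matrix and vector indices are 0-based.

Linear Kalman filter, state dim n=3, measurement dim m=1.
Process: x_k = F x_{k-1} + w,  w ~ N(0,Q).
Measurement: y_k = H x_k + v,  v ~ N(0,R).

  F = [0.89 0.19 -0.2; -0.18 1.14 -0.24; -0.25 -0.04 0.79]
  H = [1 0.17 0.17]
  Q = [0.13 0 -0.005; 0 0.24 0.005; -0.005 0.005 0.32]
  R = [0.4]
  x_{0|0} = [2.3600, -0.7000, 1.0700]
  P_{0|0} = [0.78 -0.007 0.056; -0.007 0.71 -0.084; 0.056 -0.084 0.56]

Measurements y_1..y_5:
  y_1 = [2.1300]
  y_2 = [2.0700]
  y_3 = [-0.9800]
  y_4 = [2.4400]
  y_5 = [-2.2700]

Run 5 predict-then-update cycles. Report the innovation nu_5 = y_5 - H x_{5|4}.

step 1: x^-=[1.7534, -1.4796, 0.2833]  P^-=[0.7799 0.0619 -0.2430; 0.0619 1.2739 -0.1776; -0.2430 -0.1776 0.7024]  S=[1.1652]  K=[0.6429; 0.2131; -0.1319]  nu=[0.5800]  x^+=[2.1263, -1.3560, 0.2068]  P^+=[0.2983 -0.0977 -0.1441; -0.0977 1.2210 -0.1448; -0.1441 -0.1448 0.6822]
step 2: x^-=[1.5934, -1.9782, -0.3140]  P^-=[0.4669 0.2188 -0.3117; 0.2188 1.9827 -0.2594; -0.3117 -0.2594 0.8305]  S=[0.9016]  K=[0.5003; 0.5676; -0.2381]  nu=[0.8663]  x^+=[2.0268, -1.4865, -0.5202]  P^+=[0.2412 -0.0372 -0.2043; -0.0372 1.6922 -0.1376; -0.2043 -0.1376 0.7793]
step 3: x^-=[1.6255, -1.9346, -0.8582]  P^-=[0.4839 0.4027 -0.3672; 0.4027 2.5648 -0.3071; -0.3672 -0.3071 0.9128]  S=[0.9787]  K=[0.5006; 0.8036; -0.2700]  nu=[-2.1307]  x^+=[0.5588, -3.6468, -0.2830]  P^+=[0.2386 0.0090 -0.2349; 0.0090 1.9327 -0.0948; -0.2349 -0.0948 0.8415]
step 4: x^-=[-0.1389, -4.1900, -0.2174]  P^-=[0.5163 0.4973 -0.3984; 0.4973 2.8359 -0.3014; -0.3984 -0.3014 0.9622]  S=[1.0423]  K=[0.5115; 0.8905; -0.2745]  nu=[3.3282]  x^+=[1.5635, -1.2264, -1.1309]  P^+=[0.2436 0.0225 -0.2521; 0.0225 2.0094 -0.0467; -0.2521 -0.0467 0.8836]
step 5: x^-=[1.3847, -1.4082, -1.2352]  P^-=[0.5318 0.5182 -0.4132; 0.5182 2.9047 -0.2712; -0.4132 -0.2712 0.9929]  S=[1.0644]  K=[0.5163; 0.9075; -0.2729]  nu=[-3.2053]  x^+=[-0.2704, -4.3168, -0.3605]  P^+=[0.2480 0.0195 -0.2632; 0.0195 2.0282 -0.0076; -0.2632 -0.0076 0.9136]

innov = [-3.2053]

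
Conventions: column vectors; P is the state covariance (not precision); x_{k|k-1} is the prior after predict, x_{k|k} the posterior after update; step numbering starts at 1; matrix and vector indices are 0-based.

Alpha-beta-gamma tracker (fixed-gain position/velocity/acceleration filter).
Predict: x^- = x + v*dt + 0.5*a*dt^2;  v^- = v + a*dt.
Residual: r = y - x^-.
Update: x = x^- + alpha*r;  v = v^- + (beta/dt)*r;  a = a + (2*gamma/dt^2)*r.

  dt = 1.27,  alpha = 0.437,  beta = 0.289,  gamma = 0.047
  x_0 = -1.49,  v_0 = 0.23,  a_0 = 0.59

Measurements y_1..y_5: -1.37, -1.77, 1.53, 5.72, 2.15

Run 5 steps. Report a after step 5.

a_post = 0.1920

step 1: x_pred=-0.7221  r=-0.6479  x^+=-1.0052  v^+=0.8319  a^+=0.5522
step 2: x_pred=0.4966  r=-2.2666  x^+=-0.4939  v^+=1.0174  a^+=0.4201
step 3: x_pred=1.1370  r=0.3930  x^+=1.3088  v^+=1.6404  a^+=0.4430
step 4: x_pred=3.7494  r=1.9706  x^+=4.6106  v^+=2.6515  a^+=0.5579
step 5: x_pred=8.4279  r=-6.2779  x^+=5.6845  v^+=1.9315  a^+=0.1920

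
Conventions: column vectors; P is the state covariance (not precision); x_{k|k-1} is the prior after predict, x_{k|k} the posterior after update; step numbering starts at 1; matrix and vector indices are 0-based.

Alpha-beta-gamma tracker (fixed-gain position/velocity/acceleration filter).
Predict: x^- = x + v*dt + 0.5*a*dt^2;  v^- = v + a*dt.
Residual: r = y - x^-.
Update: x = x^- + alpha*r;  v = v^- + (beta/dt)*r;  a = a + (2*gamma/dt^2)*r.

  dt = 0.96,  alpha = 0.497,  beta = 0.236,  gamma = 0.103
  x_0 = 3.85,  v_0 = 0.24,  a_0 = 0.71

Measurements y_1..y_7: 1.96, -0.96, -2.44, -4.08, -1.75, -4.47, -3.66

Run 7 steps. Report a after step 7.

a_post = 1.8768

step 1: x_pred=4.4076  r=-2.4476  x^+=3.1911  v^+=0.3199  a^+=0.1629
step 2: x_pred=3.5733  r=-4.5333  x^+=1.3203  v^+=-0.6381  a^+=-0.8504
step 3: x_pred=0.3158  r=-2.7558  x^+=-1.0538  v^+=-2.1320  a^+=-1.4664
step 4: x_pred=-3.7763  r=-0.3037  x^+=-3.9272  v^+=-3.6144  a^+=-1.5343
step 5: x_pred=-8.1040  r=6.3540  x^+=-4.9461  v^+=-3.5252  a^+=-0.1140
step 6: x_pred=-8.3828  r=3.9128  x^+=-6.4382  v^+=-2.6728  a^+=0.7606
step 7: x_pred=-8.6535  r=4.9935  x^+=-6.1717  v^+=-0.7150  a^+=1.8768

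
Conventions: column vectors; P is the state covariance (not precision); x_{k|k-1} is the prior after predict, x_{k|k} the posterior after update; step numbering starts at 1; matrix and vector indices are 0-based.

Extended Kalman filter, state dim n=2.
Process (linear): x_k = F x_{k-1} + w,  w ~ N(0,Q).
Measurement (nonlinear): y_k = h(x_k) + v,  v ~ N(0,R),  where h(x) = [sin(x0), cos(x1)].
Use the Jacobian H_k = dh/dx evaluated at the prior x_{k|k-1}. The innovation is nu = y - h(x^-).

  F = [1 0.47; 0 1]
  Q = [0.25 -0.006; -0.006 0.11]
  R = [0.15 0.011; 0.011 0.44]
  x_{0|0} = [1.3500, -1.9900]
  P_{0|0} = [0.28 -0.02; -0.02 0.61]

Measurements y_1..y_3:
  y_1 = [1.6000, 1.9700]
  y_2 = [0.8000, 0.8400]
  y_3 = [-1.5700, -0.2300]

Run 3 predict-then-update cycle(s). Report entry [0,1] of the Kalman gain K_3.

step 1: x^-=[0.4147, -1.9900]  P^-=[0.6459 0.2607; 0.2607 0.7200]  H_jac=[0.9152 0.0000; 0.0000 0.9134]  S=[0.6911 0.2289; 0.2289 1.0407]  K=[0.8409 0.0438; 0.1466 0.5997]  nu=[1.1971, 2.3770]  x^+=[1.5255, -0.3891]  P^+=[0.1384 0.0312; 0.0312 0.2906]
step 2: x^-=[1.3427, -0.3891]  P^-=[0.4819 0.1618; 0.1618 0.4006]  H_jac=[0.2261 0.0000; 0.0000 0.3793]  S=[0.1746 0.0249; 0.0249 0.4976]  K=[0.6108 0.0928; 0.1672 0.2970]  nu=[-0.1741, -0.0853]  x^+=[1.2284, -0.4435]  P^+=[0.4096 0.1254; 0.1254 0.3494]
step 3: x^-=[1.0200, -0.4435]  P^-=[0.8547 0.2836; 0.2836 0.4594]  H_jac=[0.5234 0.0000; 0.0000 0.4291]  S=[0.3841 0.0747; 0.0747 0.5246]  K=[1.1513 0.0680; 0.3223 0.3299]  nu=[-2.4221, -1.1333]  x^+=[-1.8457, -1.5979]  P^+=[0.3314 0.0993; 0.0993 0.3465]

K[0,1] = 0.0680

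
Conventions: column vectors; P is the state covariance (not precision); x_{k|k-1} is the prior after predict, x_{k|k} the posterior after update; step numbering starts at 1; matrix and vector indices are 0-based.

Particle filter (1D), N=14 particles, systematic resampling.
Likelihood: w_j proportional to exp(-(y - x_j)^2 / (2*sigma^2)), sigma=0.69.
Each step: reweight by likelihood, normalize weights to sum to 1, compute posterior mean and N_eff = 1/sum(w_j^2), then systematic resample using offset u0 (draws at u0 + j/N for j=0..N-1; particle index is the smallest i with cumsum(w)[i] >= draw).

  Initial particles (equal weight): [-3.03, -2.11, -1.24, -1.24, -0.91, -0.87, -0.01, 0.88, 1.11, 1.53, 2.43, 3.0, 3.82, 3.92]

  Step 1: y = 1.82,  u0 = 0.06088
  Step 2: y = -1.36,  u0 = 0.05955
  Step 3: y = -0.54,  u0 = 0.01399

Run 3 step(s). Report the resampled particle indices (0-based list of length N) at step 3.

resampled_idx = [0, 0, 1, 2, 3, 4, 4, 5, 6, 7, 8, 8, 10, 11]

step 1: w=[0.0000, 0.0000, 0.0000, 0.0000, 0.0001, 0.0002, 0.0104, 0.1381, 0.2057, 0.3197, 0.2363, 0.0809, 0.0052, 0.0034]  mean=1.6887  Neff=4.4229  idx=[7, 7, 8, 8, 8, 9, 9, 9, 9, 10, 10, 10, 11, 11]
step 2: w=[0.3244, 0.3244, 0.1040, 0.1040, 0.1040, 0.0098, 0.0098, 0.0098, 0.0098, 0.0000, 0.0000, 0.0000, 0.0000, 0.0000]  mean=0.9773  Neff=4.1097  idx=[0, 0, 0, 0, 1, 1, 1, 1, 1, 2, 3, 3, 4, 7]
step 3: w=[0.0909, 0.0909, 0.0909, 0.0909, 0.0909, 0.0909, 0.0909, 0.0909, 0.0909, 0.0433, 0.0433, 0.0433, 0.0433, 0.0084]  mean=0.9253  Neff=12.1974  idx=[0, 0, 1, 2, 3, 4, 4, 5, 6, 7, 8, 8, 10, 11]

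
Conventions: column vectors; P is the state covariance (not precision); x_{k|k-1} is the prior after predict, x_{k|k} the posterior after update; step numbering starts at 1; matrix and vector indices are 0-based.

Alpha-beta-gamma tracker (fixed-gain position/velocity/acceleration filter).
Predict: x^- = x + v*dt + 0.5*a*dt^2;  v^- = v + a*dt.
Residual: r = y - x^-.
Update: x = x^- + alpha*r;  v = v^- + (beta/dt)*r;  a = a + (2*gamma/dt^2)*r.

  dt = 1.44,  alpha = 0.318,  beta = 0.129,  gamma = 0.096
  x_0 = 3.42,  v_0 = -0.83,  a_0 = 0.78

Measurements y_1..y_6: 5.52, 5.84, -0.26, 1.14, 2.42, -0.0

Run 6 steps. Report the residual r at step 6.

resid = -6.1237

step 1: x_pred=3.0335  r=2.4865  x^+=3.8242  v^+=0.5159  a^+=1.0102
step 2: x_pred=5.6146  r=0.2254  x^+=5.6863  v^+=1.9909  a^+=1.0311
step 3: x_pred=9.6222  r=-9.8822  x^+=6.4796  v^+=2.5904  a^+=0.1161
step 4: x_pred=10.3302  r=-9.1902  x^+=7.4077  v^+=1.9343  a^+=-0.7349
step 5: x_pred=9.4311  r=-7.0111  x^+=7.2016  v^+=0.2480  a^+=-1.3840
step 6: x_pred=6.1237  r=-6.1237  x^+=4.1764  v^+=-2.2936  a^+=-1.9510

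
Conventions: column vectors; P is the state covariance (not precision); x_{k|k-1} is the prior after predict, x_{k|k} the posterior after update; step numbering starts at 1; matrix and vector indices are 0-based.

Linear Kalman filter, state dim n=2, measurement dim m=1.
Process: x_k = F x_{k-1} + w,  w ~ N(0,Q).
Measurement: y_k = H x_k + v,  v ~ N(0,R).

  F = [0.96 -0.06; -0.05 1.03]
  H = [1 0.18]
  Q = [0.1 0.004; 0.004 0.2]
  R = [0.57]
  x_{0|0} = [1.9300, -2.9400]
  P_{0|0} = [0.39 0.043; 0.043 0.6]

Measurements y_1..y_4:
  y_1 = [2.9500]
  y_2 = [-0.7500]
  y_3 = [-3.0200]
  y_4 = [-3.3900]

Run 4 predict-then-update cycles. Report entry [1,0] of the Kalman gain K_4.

K[1,0] = -0.0244

step 1: x^-=[2.0292, -3.1247]  P^-=[0.4566 -0.0092; -0.0092 0.8331]  S=[1.0503]  K=[0.4332; 0.1341]  nu=[1.4832]  x^+=[2.6717, -2.9259]  P^+=[0.2595 -0.0701; -0.0701 0.8142]
step 2: x^-=[2.7404, -3.1472]  P^-=[0.3502 -0.1283; -0.1283 1.0717]  S=[0.9087]  K=[0.3600; 0.0710]  nu=[-2.9239]  x^+=[1.6879, -3.3549]  P^+=[0.2325 -0.1516; -0.1516 1.0671]
step 3: x^-=[1.8217, -3.5400]  P^-=[0.3355 -0.2234; -0.2234 1.3483]  S=[0.8688]  K=[0.3399; 0.0221]  nu=[-4.2045]  x^+=[0.3925, -3.6331]  P^+=[0.2352 -0.2300; -0.2300 1.3478]
step 4: x^-=[0.5948, -3.7617]  P^-=[0.3481 -0.3187; -0.3187 1.6542]  S=[0.8569]  K=[0.3392; -0.0244]  nu=[-3.3077]  x^+=[-0.5273, -3.6809]  P^+=[0.2494 -0.3116; -0.3116 1.6537]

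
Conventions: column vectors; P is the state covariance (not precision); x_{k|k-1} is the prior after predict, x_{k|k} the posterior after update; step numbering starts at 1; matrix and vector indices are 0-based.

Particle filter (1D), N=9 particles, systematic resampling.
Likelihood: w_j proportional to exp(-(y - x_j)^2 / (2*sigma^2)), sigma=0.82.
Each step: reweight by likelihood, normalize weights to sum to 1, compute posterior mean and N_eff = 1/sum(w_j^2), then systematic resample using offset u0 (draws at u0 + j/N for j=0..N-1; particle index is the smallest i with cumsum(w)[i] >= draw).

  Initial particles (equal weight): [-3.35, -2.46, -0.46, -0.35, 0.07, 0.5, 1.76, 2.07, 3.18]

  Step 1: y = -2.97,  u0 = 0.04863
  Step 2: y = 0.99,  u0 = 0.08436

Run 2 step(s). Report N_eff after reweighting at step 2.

step 1: w=[0.5166, 0.4740, 0.0053, 0.0035, 0.0006, 0.0001, 0.0000, 0.0000, 0.0000]  mean=-2.9000  Neff=2.0345  idx=[0, 0, 0, 0, 0, 1, 1, 1, 1]
step 2: w=[0.0014, 0.0014, 0.0014, 0.0014, 0.0014, 0.2482, 0.2482, 0.2482, 0.2482]  mean=-2.4664  Neff=4.0577  idx=[5, 5, 6, 6, 7, 7, 7, 8, 8]

N_eff = 4.0577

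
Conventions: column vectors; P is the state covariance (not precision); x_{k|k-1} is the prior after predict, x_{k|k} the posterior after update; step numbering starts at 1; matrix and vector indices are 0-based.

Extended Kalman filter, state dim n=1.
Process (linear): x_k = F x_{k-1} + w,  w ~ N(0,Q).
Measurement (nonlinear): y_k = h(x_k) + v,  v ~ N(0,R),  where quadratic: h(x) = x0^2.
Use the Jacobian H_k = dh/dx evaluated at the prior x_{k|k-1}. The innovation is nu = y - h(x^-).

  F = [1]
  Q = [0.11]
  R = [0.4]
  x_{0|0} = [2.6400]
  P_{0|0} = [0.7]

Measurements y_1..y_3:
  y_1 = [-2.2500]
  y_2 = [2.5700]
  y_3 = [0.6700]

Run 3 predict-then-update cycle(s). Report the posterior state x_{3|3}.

x_post = [1.0462]

step 1: x^-=[2.6400]  P^-=[0.8100]  H_jac=[5.2800]  S=[22.9815]  K=[0.1861]  nu=[-9.2196]  x^+=[0.9243]  P^+=[0.0141]
step 2: x^-=[0.9243]  P^-=[0.1241]  H_jac=[1.8485]  S=[0.8240]  K=[0.2784]  nu=[1.7158]  x^+=[1.4019]  P^+=[0.0602]
step 3: x^-=[1.4019]  P^-=[0.1702]  H_jac=[2.8038]  S=[1.7383]  K=[0.2746]  nu=[-1.2953]  x^+=[1.0462]  P^+=[0.0392]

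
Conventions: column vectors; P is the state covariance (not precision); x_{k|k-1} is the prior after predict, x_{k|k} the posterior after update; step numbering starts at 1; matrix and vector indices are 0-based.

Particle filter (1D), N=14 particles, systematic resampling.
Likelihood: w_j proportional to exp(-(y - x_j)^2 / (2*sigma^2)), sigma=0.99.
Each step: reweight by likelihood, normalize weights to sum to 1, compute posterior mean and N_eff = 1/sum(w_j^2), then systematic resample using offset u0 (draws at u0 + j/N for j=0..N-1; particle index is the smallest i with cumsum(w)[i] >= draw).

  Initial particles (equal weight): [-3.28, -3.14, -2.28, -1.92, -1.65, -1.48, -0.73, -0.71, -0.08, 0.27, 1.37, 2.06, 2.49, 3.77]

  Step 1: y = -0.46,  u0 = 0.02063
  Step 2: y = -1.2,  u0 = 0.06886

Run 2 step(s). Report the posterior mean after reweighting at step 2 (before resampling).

post_mean = -0.8911

step 1: w=[0.0031, 0.0047, 0.0336, 0.0614, 0.0884, 0.1071, 0.1754, 0.1763, 0.1691, 0.1387, 0.0330, 0.0071, 0.0021, 0.0000]  mean=-0.6877  Neff=7.4060  idx=[2, 3, 4, 5, 6, 6, 6, 7, 7, 8, 8, 8, 9, 9]
step 2: w=[0.0558, 0.0777, 0.0913, 0.0973, 0.0904, 0.0904, 0.0904, 0.0896, 0.0896, 0.0534, 0.0534, 0.0534, 0.0336, 0.0336]  mean=-0.8911  Neff=12.7628  idx=[1, 2, 2, 3, 4, 5, 5, 6, 7, 8, 9, 10, 11, 13]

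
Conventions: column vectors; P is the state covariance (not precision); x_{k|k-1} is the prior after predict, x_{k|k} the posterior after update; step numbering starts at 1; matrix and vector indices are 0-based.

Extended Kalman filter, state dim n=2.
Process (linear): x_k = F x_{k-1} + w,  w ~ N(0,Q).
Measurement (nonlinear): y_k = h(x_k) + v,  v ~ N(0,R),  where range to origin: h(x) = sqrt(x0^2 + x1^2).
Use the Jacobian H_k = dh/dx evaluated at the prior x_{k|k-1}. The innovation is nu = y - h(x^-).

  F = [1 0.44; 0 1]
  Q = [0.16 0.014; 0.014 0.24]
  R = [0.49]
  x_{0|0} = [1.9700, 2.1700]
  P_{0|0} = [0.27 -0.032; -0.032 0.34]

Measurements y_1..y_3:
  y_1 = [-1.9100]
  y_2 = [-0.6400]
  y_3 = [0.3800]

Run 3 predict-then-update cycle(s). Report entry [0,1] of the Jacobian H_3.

step 1: x^-=[2.9248, 2.1700]  P^-=[0.4677 0.1316; 0.1316 0.5800]  H_jac=[0.8031 0.5958]  S=[1.1235]  K=[0.4041; 0.4017]  nu=[-5.5519]  x^+=[0.6813, -0.0600]  P^+=[0.2842 -0.0508; -0.0508 0.3987]
step 2: x^-=[0.6549, -0.0600]  P^-=[0.4767 0.1387; 0.1387 0.6387]  H_jac=[0.9958 -0.0913]  S=[0.9429]  K=[0.4901; 0.0846]  nu=[-1.2977]  x^+=[0.0190, -0.1699]  P^+=[0.2503 0.0996; 0.0996 0.6320]
step 3: x^-=[-0.0558, -0.1699]  P^-=[0.6203 0.3917; 0.3917 0.8720]  H_jac=[-0.3120 -0.9501]  S=[1.5697]  K=[-0.3604; -0.6056]  nu=[0.2012]  x^+=[-0.1283, -0.2917]  P^+=[0.4164 0.0491; 0.0491 0.2962]

H_jac[0,1] = -0.9501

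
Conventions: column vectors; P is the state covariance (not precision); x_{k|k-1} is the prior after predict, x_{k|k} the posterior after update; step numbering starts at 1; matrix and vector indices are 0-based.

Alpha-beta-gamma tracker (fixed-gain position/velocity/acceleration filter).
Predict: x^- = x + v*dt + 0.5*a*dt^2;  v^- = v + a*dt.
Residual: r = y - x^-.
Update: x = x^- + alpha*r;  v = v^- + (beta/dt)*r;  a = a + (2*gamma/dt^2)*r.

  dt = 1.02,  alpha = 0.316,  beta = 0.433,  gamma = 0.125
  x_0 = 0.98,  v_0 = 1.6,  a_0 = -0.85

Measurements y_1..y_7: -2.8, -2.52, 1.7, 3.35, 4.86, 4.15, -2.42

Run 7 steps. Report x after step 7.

step 1: x_pred=2.1698  r=-4.9698  x^+=0.5994  v^+=-1.3767  a^+=-2.0442
step 2: x_pred=-1.8683  r=-0.6517  x^+=-2.0742  v^+=-3.7385  a^+=-2.2008
step 3: x_pred=-7.0324  r=8.7324  x^+=-4.2729  v^+=-2.2763  a^+=-0.1025
step 4: x_pred=-6.6481  r=9.9981  x^+=-3.4887  v^+=1.8634  a^+=2.3000
step 5: x_pred=-0.3916  r=5.2516  x^+=1.2679  v^+=6.4387  a^+=3.5619
step 6: x_pred=9.6883  r=-5.5383  x^+=7.9382  v^+=7.7208  a^+=2.2311
step 7: x_pred=16.9740  r=-19.3940  x^+=10.8455  v^+=1.7635  a^+=-2.4292

x_post = 10.8455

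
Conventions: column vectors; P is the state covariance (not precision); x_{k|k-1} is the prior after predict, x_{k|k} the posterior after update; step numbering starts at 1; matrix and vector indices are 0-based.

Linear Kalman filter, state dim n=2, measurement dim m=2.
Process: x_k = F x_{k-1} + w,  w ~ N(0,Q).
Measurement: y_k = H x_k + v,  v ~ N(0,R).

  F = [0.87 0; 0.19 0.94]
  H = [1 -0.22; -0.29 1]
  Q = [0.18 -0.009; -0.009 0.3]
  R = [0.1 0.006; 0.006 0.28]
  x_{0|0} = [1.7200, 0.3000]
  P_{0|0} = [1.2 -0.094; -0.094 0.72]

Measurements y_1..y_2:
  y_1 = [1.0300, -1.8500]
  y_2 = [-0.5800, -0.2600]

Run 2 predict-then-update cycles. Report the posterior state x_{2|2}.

x_post = [-0.2558, -0.4146]

step 1: x^-=[1.4964, 0.6088]  P^-=[1.0883 0.1125; 0.1125 0.9459]  S=[1.1846 -0.3980; -0.3980 1.2522]  K=[0.9442 0.1379; 0.1840 0.7879]  nu=[-0.3325, -2.0248]  x^+=[0.9032, -1.0477]  P^+=[0.1121 0.0768; 0.0768 0.2440]
step 2: x^-=[0.7858, -0.8132]  P^-=[0.2649 0.0723; 0.0723 0.5471]  S=[0.3595 -0.1142; -0.1142 0.8074]  K=[0.7232 0.0968; 0.0769 0.6625]  nu=[-1.5447, 0.7811]  x^+=[-0.2558, -0.4146]  P^+=[0.0853 0.0562; 0.0562 0.2022]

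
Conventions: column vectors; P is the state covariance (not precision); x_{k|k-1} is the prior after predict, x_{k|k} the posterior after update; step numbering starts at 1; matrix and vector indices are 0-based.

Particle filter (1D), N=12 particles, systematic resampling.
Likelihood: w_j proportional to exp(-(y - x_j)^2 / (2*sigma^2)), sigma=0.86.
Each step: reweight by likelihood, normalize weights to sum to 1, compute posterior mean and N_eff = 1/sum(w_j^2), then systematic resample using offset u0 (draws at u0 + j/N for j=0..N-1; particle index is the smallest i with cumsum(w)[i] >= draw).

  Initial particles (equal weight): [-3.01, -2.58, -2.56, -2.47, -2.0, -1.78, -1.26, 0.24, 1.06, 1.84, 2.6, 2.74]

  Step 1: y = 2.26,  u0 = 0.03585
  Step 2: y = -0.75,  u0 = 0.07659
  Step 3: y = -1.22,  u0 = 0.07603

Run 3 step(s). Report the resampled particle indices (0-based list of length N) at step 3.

step 1: w=[0.0000, 0.0000, 0.0000, 0.0000, 0.0000, 0.0000, 0.0001, 0.0204, 0.1215, 0.2854, 0.2974, 0.2752]  mean=2.1861  Neff=3.8338  idx=[8, 8, 9, 9, 9, 10, 10, 10, 10, 11, 11, 11]
step 2: w=[0.4309, 0.4309, 0.0423, 0.0423, 0.0423, 0.0020, 0.0020, 0.0020, 0.0020, 0.0010, 0.0010, 0.0010]  mean=1.1767  Neff=2.6541  idx=[0, 0, 0, 0, 0, 1, 1, 1, 1, 1, 3, 7]
step 3: w=[0.0994, 0.0994, 0.0994, 0.0994, 0.0994, 0.0994, 0.0994, 0.0994, 0.0994, 0.0994, 0.0059, 0.0002]  mean=1.0649  Neff=10.1199  idx=[0, 1, 2, 3, 4, 4, 5, 6, 7, 8, 9, 9]

resampled_idx = [0, 1, 2, 3, 4, 4, 5, 6, 7, 8, 9, 9]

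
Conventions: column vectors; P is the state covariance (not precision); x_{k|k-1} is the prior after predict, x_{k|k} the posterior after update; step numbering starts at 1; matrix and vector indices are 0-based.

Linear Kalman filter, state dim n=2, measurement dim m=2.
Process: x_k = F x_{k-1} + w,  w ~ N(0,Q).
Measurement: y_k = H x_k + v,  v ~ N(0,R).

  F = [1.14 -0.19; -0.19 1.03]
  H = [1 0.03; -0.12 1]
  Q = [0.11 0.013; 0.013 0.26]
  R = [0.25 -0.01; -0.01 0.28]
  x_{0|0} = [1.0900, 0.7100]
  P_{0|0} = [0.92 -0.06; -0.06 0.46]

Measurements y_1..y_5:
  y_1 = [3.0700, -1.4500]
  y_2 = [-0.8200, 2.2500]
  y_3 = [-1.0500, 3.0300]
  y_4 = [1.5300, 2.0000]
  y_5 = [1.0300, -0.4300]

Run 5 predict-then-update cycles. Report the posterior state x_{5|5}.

x_post = [0.6649, 0.5835]

step 1: x^-=[1.1077, 0.5242]  P^-=[1.3482 -0.3489; -0.3489 0.8047]  S=[1.5780 -0.4953; -0.4953 1.1879]  K=[0.8201 -0.0880; 0.0206 0.7213]  nu=[1.9466, -1.8413]  x^+=[2.8661, -0.7638]  P^+=[0.2062 -0.0081; -0.0081 0.2008]
step 2: x^-=[3.4125, -1.3313]  P^-=[0.3887 -0.0807; -0.0807 0.4836]  S=[0.6343 -0.1226; -0.1226 0.7886]  K=[0.5957 -0.0689; 0.0170 0.6282]  nu=[-4.1926, 3.9908]  x^+=[0.6401, 1.1045]  P^+=[0.1498 -0.0073; -0.0073 0.1749]
step 3: x^-=[0.5198, 1.0160]  P^-=[0.3142 -0.0625; -0.0625 0.4538]  S=[0.5608 -0.0963; -0.0963 0.7533]  K=[0.5460 -0.0632; 0.0185 0.6147]  nu=[-1.6003, 2.0764]  x^+=[-0.4851, 2.2628]  P^+=[0.1373 -0.0067; -0.0067 0.1711]
step 4: x^-=[-0.9829, 2.4228]  P^-=[0.2975 -0.0583; -0.0583 0.4491]  S=[0.5444 -0.0903; -0.0903 0.7474]  K=[0.5331 -0.0614; 0.0193 0.6126]  nu=[2.4402, -0.5408]  x^+=[0.3512, 2.1386]  P^+=[0.1341 -0.0064; -0.0064 0.1706]
step 5: x^-=[-0.0060, 2.1361]  P^-=[0.2932 -0.0572; -0.0572 0.4483]  S=[0.5402 -0.0887; -0.0887 0.7463]  K=[0.5296 -0.0608; 0.0196 0.6123]  nu=[0.9719, -2.5668]  x^+=[0.6649, 0.5835]  P^+=[0.1332 -0.0063; -0.0063 0.1705]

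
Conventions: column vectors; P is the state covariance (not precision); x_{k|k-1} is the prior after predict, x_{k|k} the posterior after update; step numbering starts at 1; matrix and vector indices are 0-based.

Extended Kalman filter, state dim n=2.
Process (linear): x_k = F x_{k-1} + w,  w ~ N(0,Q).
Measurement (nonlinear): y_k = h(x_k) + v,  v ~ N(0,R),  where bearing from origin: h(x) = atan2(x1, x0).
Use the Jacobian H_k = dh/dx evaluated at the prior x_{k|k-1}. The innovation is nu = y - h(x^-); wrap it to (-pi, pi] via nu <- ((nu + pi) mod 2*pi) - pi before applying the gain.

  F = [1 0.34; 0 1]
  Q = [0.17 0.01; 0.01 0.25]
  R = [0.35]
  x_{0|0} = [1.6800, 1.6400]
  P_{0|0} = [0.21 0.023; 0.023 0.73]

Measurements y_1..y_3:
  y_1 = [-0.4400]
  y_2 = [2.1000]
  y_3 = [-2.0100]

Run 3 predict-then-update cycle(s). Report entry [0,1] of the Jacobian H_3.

H_jac[0,1] = 0.2010

step 1: x^-=[2.2376, 1.6400]  P^-=[0.4800 0.2812; 0.2812 0.9800]  H_jac=[-0.2131 0.2907]  S=[0.4198]  K=[-0.0489; 0.5360]  nu=[-1.0725]  x^+=[2.2901, 1.0652]  P^+=[0.4790 0.2922; 0.2922 0.8594]
step 2: x^-=[2.6522, 1.0652]  P^-=[0.9471 0.5944; 0.5944 1.1094]  H_jac=[-0.1304 0.3247]  S=[0.4327]  K=[0.1606; 0.6533]  nu=[1.7181]  x^+=[2.9281, 2.1876]  P^+=[0.9359 0.5490; 0.5490 0.9247]
step 3: x^-=[3.6719, 2.1876]  P^-=[1.5861 0.8734; 0.8734 1.1747]  H_jac=[-0.1197 0.2010]  S=[0.3782]  K=[-0.0380; 0.3478]  nu=[-2.5473]  x^+=[3.7688, 1.3016]  P^+=[1.5856 0.8784; 0.8784 1.1290]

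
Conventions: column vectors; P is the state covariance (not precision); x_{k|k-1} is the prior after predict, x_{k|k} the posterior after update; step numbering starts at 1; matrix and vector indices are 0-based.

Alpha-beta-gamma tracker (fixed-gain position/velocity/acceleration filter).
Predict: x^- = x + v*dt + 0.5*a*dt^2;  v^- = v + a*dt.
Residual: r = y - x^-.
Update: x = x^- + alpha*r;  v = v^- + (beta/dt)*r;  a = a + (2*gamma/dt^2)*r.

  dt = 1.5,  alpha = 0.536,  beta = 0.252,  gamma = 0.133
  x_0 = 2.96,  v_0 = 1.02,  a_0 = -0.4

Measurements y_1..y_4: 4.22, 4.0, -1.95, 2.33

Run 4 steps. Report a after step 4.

a_post = -0.4026

step 1: x_pred=4.0400  r=0.1800  x^+=4.1365  v^+=0.4502  a^+=-0.3787
step 2: x_pred=4.3858  r=-0.3858  x^+=4.1790  v^+=-0.1827  a^+=-0.4243
step 3: x_pred=3.4277  r=-5.3777  x^+=0.5452  v^+=-1.7226  a^+=-1.0601
step 4: x_pred=-3.2312  r=5.5612  x^+=-0.2504  v^+=-2.3784  a^+=-0.4026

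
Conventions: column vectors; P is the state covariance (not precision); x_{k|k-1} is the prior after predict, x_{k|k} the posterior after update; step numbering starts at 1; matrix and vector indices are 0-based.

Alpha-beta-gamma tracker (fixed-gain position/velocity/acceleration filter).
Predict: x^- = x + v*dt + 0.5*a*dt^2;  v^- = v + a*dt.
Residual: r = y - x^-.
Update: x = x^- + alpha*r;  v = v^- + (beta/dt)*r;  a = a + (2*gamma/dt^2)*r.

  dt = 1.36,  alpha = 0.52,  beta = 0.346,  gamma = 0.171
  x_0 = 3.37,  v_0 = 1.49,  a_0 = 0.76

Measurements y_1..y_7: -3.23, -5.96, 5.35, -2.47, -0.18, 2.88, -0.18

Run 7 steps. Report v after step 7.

step 1: x_pred=6.0992  r=-9.3292  x^+=1.2480  v^+=0.1501  a^+=-0.9650
step 2: x_pred=0.5598  r=-6.5198  x^+=-2.8305  v^+=-2.8210  a^+=-2.1706
step 3: x_pred=-8.6744  r=14.0244  x^+=-1.3817  v^+=-2.2050  a^+=0.4226
step 4: x_pred=-3.9897  r=1.5197  x^+=-3.1994  v^+=-1.2436  a^+=0.7036
step 5: x_pred=-4.2400  r=4.0600  x^+=-2.1288  v^+=0.7462  a^+=1.4543
step 6: x_pred=0.2310  r=2.6490  x^+=1.6085  v^+=3.3981  a^+=1.9441
step 7: x_pred=8.0278  r=-8.2078  x^+=3.7597  v^+=3.9539  a^+=0.4265

v_post = 3.9539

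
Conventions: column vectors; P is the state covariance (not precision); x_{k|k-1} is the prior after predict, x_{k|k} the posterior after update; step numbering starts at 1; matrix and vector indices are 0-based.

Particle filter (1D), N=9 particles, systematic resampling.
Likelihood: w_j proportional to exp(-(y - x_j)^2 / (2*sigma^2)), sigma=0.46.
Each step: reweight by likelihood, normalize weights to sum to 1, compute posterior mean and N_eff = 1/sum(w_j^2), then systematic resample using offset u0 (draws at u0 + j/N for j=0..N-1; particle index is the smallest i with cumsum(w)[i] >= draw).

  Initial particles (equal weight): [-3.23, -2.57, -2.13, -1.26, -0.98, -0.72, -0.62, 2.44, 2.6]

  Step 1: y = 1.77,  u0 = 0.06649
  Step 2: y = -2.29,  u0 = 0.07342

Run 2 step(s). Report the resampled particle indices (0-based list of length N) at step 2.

resampled_idx = [0, 1, 1, 2, 3, 3, 4, 5, 5]

step 1: w=[0.0000, 0.0000, 0.0000, 0.0000, 0.0000, 0.0000, 0.0000, 0.6381, 0.3619]  mean=2.4979  Neff=1.8583  idx=[7, 7, 7, 7, 7, 7, 8, 8, 8]
step 2: w=[0.1645, 0.1645, 0.1645, 0.1645, 0.1645, 0.1645, 0.0043, 0.0043, 0.0043]  mean=2.4421  Neff=6.1569  idx=[0, 1, 1, 2, 3, 3, 4, 5, 5]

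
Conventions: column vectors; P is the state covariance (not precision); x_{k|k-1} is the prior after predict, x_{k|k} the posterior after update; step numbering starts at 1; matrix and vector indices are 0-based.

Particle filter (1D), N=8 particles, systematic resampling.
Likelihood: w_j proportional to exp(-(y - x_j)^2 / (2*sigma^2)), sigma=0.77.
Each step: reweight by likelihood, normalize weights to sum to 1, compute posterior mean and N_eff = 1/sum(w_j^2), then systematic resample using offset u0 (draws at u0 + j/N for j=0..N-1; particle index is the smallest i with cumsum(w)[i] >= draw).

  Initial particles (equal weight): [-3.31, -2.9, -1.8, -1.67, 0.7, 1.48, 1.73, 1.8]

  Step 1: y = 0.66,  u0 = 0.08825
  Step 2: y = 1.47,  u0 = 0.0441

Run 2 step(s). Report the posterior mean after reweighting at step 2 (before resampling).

post_mean = 1.3811

step 1: w=[0.0000, 0.0000, 0.0026, 0.0045, 0.4347, 0.2469, 0.1658, 0.1455]  mean=1.2061  Neff=3.3488  idx=[4, 4, 4, 5, 5, 6, 6, 7]
step 2: w=[0.0916, 0.0916, 0.0916, 0.1510, 0.1510, 0.1427, 0.1427, 0.1378]  mean=1.3811  Neff=7.6636  idx=[0, 1, 3, 3, 4, 5, 6, 7]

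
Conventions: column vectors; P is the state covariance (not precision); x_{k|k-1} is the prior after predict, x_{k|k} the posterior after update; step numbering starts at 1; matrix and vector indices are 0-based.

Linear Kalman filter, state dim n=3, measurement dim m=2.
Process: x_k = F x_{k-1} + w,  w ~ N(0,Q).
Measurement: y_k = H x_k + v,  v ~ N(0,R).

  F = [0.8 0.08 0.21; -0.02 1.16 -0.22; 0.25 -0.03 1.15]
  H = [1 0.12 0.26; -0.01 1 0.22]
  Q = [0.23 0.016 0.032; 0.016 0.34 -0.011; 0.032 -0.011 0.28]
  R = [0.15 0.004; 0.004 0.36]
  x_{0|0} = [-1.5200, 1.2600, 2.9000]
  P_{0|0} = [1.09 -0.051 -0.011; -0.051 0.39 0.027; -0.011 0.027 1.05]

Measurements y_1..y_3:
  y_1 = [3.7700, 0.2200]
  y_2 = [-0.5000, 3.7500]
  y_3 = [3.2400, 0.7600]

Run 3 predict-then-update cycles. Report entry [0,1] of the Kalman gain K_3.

step 1: x^-=[-0.5062, 0.8540, 2.9172]  P^-=[0.9671 -0.0529 0.4945; -0.0529 0.9045 -0.2734; 0.4945 -0.2734 1.7297]  S=[1.4744 0.1781; 0.1781 1.2269]  K=[0.7474 -0.0709; -0.0954 0.7025; 0.6189 -0.0066]  nu=[3.4152, -1.2808]  x^+=[2.1370, -0.3715, 5.0395]  P^+=[0.1563 0.0185 -0.1794; 0.0185 0.3095 -0.2583; -0.1794 -0.2583 1.1663]
step 2: x^-=[2.7382, -1.5823, 6.3408]  P^-=[0.3168 -0.0205 0.1475; -0.0205 0.9424 -0.6445; 0.1475 -0.6445 1.7468]  S=[0.6300 0.0408; 0.0408 1.1032]  K=[0.5607 -0.0128; -0.1665 0.7321; 0.8496 -0.2686]  nu=[-4.6969, 3.9648]  x^+=[0.0540, 2.1022, 1.2853]  P^+=[0.1192 0.0318 -0.1498; 0.0318 0.3436 -0.3656; -0.1498 -0.3656 1.2311]
step 3: x^-=[0.4813, 2.1547, 1.4285]  P^-=[0.3042 -0.0371 0.1751; -0.0371 1.0459 -0.8043; 0.1751 -0.8043 1.8545]  S=[0.6266 0.0032; 0.0032 1.1417]  K=[0.5511 -0.0030; -0.1965 0.7619; 0.8968 -0.3512]  nu=[2.1287, -1.7041]  x^+=[1.6594, 0.4379, 3.9359]  P^+=[0.1139 0.0320 -0.1351; 0.0320 0.3598 -0.3908; -0.1351 -0.3908 1.2118]

K[0,1] = -0.0030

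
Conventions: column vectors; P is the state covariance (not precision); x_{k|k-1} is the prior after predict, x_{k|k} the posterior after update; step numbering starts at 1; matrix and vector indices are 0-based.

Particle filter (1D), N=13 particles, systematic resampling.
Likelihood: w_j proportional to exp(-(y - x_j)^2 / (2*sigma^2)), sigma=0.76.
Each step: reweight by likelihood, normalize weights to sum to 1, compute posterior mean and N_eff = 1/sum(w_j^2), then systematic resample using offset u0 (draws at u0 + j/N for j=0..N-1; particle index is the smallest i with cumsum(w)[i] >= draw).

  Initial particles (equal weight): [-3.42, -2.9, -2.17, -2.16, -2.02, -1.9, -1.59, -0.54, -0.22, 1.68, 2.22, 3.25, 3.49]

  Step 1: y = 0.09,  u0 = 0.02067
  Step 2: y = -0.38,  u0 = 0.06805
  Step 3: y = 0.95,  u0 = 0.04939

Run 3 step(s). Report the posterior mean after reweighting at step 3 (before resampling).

step 1: w=[0.0000, 0.0002, 0.0062, 0.0065, 0.0110, 0.0168, 0.0451, 0.3681, 0.4775, 0.0582, 0.0102, 0.0001, 0.0000]  mean=-0.3372  Neff=2.7062  idx=[4, 7, 7, 7, 7, 7, 8, 8, 8, 8, 8, 8, 9]
step 2: w=[0.0090, 0.0899, 0.0899, 0.0899, 0.0899, 0.0899, 0.0899, 0.0899, 0.0899, 0.0899, 0.0899, 0.0899, 0.0023]  mean=-0.3755  Neff=11.2418  idx=[1, 2, 3, 4, 5, 5, 6, 7, 8, 9, 10, 11, 11]
step 3: w=[0.0485, 0.0485, 0.0485, 0.0485, 0.0485, 0.0485, 0.1013, 0.1013, 0.1013, 0.1013, 0.1013, 0.1013, 0.1013]  mean=-0.3131  Neff=11.6367  idx=[1, 2, 4, 5, 6, 7, 8, 8, 9, 10, 11, 11, 12]

post_mean = -0.3131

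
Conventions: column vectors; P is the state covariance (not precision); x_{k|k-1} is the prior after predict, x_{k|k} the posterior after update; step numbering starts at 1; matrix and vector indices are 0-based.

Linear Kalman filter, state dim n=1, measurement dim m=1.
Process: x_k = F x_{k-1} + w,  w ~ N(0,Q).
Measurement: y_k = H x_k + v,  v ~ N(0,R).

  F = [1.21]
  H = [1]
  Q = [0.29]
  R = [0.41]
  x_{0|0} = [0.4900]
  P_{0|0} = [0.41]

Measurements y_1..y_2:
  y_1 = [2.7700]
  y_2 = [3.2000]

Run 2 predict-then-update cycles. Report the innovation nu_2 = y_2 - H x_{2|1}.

step 1: x^-=[0.5929]  P^-=[0.8903]  S=[1.3003]  K=[0.6847]  nu=[2.1771]  x^+=[2.0835]  P^+=[0.2807]
step 2: x^-=[2.5211]  P^-=[0.7010]  S=[1.1110]  K=[0.6310]  nu=[0.6789]  x^+=[2.9494]  P^+=[0.2587]

innov = [0.6789]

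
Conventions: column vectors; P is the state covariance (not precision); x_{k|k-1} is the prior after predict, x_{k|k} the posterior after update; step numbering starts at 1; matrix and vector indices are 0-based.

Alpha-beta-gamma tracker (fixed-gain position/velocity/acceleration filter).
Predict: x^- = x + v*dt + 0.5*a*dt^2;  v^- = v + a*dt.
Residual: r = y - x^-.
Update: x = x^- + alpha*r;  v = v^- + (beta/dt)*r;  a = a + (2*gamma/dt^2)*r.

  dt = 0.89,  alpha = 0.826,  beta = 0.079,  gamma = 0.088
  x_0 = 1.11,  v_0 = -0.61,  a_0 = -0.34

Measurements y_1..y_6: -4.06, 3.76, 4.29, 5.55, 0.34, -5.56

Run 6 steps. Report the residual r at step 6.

resid = -8.5356

step 1: x_pred=0.4324  r=-4.4924  x^+=-3.2783  v^+=-1.3114  a^+=-1.3382
step 2: x_pred=-4.9754  r=8.7354  x^+=2.2400  v^+=-1.7270  a^+=0.6028
step 3: x_pred=0.9418  r=3.3482  x^+=3.7074  v^+=-0.8933  a^+=1.3467
step 4: x_pred=3.4457  r=2.1043  x^+=5.1839  v^+=0.4921  a^+=1.8143
step 5: x_pred=6.3403  r=-6.0003  x^+=1.3841  v^+=1.5742  a^+=0.4810
step 6: x_pred=2.9756  r=-8.5356  x^+=-4.0748  v^+=1.2446  a^+=-1.4155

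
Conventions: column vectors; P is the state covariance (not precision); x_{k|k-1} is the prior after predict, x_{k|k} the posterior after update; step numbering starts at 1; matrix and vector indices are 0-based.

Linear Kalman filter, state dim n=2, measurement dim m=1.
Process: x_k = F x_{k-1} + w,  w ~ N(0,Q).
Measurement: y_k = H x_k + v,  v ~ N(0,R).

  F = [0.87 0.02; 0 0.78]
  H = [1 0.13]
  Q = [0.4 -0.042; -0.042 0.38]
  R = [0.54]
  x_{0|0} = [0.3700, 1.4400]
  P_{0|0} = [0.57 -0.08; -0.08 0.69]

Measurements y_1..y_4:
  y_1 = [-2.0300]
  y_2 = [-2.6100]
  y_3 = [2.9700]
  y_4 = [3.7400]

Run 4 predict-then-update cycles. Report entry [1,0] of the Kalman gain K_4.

K[1,0] = 0.0166

step 1: x^-=[0.3507, 1.1232]  P^-=[0.8289 -0.0855; -0.0855 0.7998]  S=[1.3602]  K=[0.6012; 0.0136]  nu=[-2.5267]  x^+=[-1.1685, 1.0889]  P^+=[0.3372 -0.0966; -0.0966 0.7995]
step 2: x^-=[-0.9948, 0.8494]  P^-=[0.6522 -0.0951; -0.0951 0.8664]  S=[1.1821]  K=[0.5413; 0.0148]  nu=[-1.7256]  x^+=[-1.9288, 0.8237]  P^+=[0.3059 -0.1046; -0.1046 0.8662]
step 3: x^-=[-1.6616, 0.6425]  P^-=[0.6282 -0.0995; -0.0995 0.9070]  S=[1.1577]  K=[0.5315; 0.0159]  nu=[4.5481]  x^+=[0.7556, 0.7150]  P^+=[0.3012 -0.1093; -0.1093 0.9067]
step 4: x^-=[0.6717, 0.5577]  P^-=[0.6245 -0.1020; -0.1020 0.9316]  S=[1.1538]  K=[0.5298; 0.0166]  nu=[2.9958]  x^+=[2.2589, 0.6073]  P^+=[0.3007 -0.1121; -0.1121 0.9313]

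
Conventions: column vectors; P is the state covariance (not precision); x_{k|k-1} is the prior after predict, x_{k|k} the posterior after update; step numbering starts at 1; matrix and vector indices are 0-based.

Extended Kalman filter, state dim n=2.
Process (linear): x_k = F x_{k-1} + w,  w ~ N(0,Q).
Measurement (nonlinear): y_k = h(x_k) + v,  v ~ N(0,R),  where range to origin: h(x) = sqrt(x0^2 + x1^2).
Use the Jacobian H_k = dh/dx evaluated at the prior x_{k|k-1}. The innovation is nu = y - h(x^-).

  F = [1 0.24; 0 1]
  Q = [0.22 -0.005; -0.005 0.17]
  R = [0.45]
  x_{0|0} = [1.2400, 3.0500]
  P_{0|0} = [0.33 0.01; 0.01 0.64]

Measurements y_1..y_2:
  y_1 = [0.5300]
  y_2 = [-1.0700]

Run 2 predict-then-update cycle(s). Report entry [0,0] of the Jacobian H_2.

step 1: x^-=[1.9720, 3.0500]  P^-=[0.5917 0.1586; 0.1586 0.8100]  H_jac=[0.5430 0.8398]  S=[1.3403]  K=[0.3391; 0.5718]  nu=[-3.1020]  x^+=[0.9202, 1.2764]  P^+=[0.4376 -0.1012; -0.1012 0.3718]
step 2: x^-=[1.2266, 1.2764]  P^-=[0.6304 -0.0170; -0.0170 0.5418]  H_jac=[0.6929 0.7210]  S=[1.0174]  K=[0.4173; 0.3724]  nu=[-2.8402]  x^+=[0.0413, 0.2186]  P^+=[0.4532 -0.1751; -0.1751 0.4007]

H_jac[0,0] = 0.6929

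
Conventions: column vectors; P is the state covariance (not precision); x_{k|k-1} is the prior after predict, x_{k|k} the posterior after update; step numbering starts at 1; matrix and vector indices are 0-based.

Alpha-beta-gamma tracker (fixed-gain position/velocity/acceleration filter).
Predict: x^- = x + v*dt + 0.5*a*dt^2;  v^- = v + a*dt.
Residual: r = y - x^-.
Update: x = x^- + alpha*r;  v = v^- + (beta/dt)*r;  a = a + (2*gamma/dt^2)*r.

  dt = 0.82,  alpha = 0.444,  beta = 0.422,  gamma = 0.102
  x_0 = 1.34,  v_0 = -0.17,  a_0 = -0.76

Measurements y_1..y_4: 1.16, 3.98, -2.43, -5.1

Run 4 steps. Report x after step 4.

step 1: x_pred=0.9451  r=0.2149  x^+=1.0405  v^+=-0.6826  a^+=-0.6948
step 2: x_pred=0.2472  r=3.7328  x^+=1.9046  v^+=0.6687  a^+=0.4377
step 3: x_pred=2.6000  r=-5.0300  x^+=0.3667  v^+=-1.5610  a^+=-1.0884
step 4: x_pred=-1.2792  r=-3.8208  x^+=-2.9757  v^+=-4.4198  a^+=-2.2476

x_post = -2.9757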